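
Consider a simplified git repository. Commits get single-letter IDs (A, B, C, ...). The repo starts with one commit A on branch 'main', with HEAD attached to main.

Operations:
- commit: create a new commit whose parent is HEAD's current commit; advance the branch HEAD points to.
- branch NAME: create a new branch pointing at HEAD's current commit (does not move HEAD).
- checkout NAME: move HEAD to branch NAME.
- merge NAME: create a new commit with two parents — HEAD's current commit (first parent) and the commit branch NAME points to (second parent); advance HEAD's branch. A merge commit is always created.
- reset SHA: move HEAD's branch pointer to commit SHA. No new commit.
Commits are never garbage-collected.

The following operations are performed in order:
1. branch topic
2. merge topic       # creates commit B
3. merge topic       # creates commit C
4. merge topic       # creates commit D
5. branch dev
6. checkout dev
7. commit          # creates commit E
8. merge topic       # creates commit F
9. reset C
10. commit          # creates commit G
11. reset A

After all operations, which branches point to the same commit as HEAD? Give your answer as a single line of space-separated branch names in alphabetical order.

Answer: dev topic

Derivation:
After op 1 (branch): HEAD=main@A [main=A topic=A]
After op 2 (merge): HEAD=main@B [main=B topic=A]
After op 3 (merge): HEAD=main@C [main=C topic=A]
After op 4 (merge): HEAD=main@D [main=D topic=A]
After op 5 (branch): HEAD=main@D [dev=D main=D topic=A]
After op 6 (checkout): HEAD=dev@D [dev=D main=D topic=A]
After op 7 (commit): HEAD=dev@E [dev=E main=D topic=A]
After op 8 (merge): HEAD=dev@F [dev=F main=D topic=A]
After op 9 (reset): HEAD=dev@C [dev=C main=D topic=A]
After op 10 (commit): HEAD=dev@G [dev=G main=D topic=A]
After op 11 (reset): HEAD=dev@A [dev=A main=D topic=A]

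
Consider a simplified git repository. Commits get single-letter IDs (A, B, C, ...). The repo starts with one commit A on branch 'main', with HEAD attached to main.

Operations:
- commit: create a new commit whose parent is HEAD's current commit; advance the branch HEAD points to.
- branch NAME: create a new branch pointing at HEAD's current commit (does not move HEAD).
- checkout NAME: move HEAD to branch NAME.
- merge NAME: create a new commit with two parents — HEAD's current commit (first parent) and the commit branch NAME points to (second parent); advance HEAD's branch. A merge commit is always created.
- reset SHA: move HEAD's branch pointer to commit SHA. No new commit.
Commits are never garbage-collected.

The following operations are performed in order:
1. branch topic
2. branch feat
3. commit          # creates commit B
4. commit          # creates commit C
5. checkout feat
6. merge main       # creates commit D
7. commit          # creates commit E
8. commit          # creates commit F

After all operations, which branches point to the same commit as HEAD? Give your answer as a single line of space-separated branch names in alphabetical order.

After op 1 (branch): HEAD=main@A [main=A topic=A]
After op 2 (branch): HEAD=main@A [feat=A main=A topic=A]
After op 3 (commit): HEAD=main@B [feat=A main=B topic=A]
After op 4 (commit): HEAD=main@C [feat=A main=C topic=A]
After op 5 (checkout): HEAD=feat@A [feat=A main=C topic=A]
After op 6 (merge): HEAD=feat@D [feat=D main=C topic=A]
After op 7 (commit): HEAD=feat@E [feat=E main=C topic=A]
After op 8 (commit): HEAD=feat@F [feat=F main=C topic=A]

Answer: feat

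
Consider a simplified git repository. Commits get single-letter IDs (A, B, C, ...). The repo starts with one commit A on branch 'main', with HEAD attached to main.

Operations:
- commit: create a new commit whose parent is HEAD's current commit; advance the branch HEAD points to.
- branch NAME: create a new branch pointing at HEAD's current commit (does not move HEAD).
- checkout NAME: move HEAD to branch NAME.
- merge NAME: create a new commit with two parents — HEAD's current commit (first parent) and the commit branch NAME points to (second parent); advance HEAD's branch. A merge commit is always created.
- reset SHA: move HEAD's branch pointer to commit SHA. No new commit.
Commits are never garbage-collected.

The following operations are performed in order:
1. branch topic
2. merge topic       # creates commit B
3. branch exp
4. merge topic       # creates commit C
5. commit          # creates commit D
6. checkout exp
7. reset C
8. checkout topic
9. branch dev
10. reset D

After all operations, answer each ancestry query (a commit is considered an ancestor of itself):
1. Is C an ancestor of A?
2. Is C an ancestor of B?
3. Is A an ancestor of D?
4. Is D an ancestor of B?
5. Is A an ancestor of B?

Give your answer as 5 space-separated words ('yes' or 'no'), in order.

After op 1 (branch): HEAD=main@A [main=A topic=A]
After op 2 (merge): HEAD=main@B [main=B topic=A]
After op 3 (branch): HEAD=main@B [exp=B main=B topic=A]
After op 4 (merge): HEAD=main@C [exp=B main=C topic=A]
After op 5 (commit): HEAD=main@D [exp=B main=D topic=A]
After op 6 (checkout): HEAD=exp@B [exp=B main=D topic=A]
After op 7 (reset): HEAD=exp@C [exp=C main=D topic=A]
After op 8 (checkout): HEAD=topic@A [exp=C main=D topic=A]
After op 9 (branch): HEAD=topic@A [dev=A exp=C main=D topic=A]
After op 10 (reset): HEAD=topic@D [dev=A exp=C main=D topic=D]
ancestors(A) = {A}; C in? no
ancestors(B) = {A,B}; C in? no
ancestors(D) = {A,B,C,D}; A in? yes
ancestors(B) = {A,B}; D in? no
ancestors(B) = {A,B}; A in? yes

Answer: no no yes no yes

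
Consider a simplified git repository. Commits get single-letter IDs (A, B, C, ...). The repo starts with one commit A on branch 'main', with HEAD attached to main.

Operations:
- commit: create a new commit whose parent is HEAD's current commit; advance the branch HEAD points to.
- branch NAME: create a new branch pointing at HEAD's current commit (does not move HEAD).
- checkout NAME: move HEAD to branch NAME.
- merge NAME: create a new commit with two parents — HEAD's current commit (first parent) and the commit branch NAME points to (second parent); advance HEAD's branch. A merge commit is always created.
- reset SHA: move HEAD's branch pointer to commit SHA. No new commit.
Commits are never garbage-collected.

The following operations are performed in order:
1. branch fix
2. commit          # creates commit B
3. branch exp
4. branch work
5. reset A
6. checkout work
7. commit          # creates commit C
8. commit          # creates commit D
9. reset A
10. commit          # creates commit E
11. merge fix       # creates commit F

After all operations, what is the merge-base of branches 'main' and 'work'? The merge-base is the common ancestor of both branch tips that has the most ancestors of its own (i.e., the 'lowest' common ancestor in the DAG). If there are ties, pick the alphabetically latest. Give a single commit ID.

Answer: A

Derivation:
After op 1 (branch): HEAD=main@A [fix=A main=A]
After op 2 (commit): HEAD=main@B [fix=A main=B]
After op 3 (branch): HEAD=main@B [exp=B fix=A main=B]
After op 4 (branch): HEAD=main@B [exp=B fix=A main=B work=B]
After op 5 (reset): HEAD=main@A [exp=B fix=A main=A work=B]
After op 6 (checkout): HEAD=work@B [exp=B fix=A main=A work=B]
After op 7 (commit): HEAD=work@C [exp=B fix=A main=A work=C]
After op 8 (commit): HEAD=work@D [exp=B fix=A main=A work=D]
After op 9 (reset): HEAD=work@A [exp=B fix=A main=A work=A]
After op 10 (commit): HEAD=work@E [exp=B fix=A main=A work=E]
After op 11 (merge): HEAD=work@F [exp=B fix=A main=A work=F]
ancestors(main=A): ['A']
ancestors(work=F): ['A', 'E', 'F']
common: ['A']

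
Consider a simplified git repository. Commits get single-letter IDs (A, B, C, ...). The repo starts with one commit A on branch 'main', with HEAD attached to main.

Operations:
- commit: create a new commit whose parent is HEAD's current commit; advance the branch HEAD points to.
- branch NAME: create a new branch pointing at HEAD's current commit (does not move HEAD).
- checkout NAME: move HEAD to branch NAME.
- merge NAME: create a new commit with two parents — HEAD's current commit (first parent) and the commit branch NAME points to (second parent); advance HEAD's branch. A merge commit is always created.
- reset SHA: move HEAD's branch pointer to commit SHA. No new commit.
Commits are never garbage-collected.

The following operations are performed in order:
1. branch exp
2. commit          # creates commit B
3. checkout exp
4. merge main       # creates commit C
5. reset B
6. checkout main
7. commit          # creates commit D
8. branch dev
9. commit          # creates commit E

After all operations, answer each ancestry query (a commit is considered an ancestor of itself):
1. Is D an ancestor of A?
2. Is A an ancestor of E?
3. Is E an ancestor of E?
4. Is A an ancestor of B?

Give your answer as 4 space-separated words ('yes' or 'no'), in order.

Answer: no yes yes yes

Derivation:
After op 1 (branch): HEAD=main@A [exp=A main=A]
After op 2 (commit): HEAD=main@B [exp=A main=B]
After op 3 (checkout): HEAD=exp@A [exp=A main=B]
After op 4 (merge): HEAD=exp@C [exp=C main=B]
After op 5 (reset): HEAD=exp@B [exp=B main=B]
After op 6 (checkout): HEAD=main@B [exp=B main=B]
After op 7 (commit): HEAD=main@D [exp=B main=D]
After op 8 (branch): HEAD=main@D [dev=D exp=B main=D]
After op 9 (commit): HEAD=main@E [dev=D exp=B main=E]
ancestors(A) = {A}; D in? no
ancestors(E) = {A,B,D,E}; A in? yes
ancestors(E) = {A,B,D,E}; E in? yes
ancestors(B) = {A,B}; A in? yes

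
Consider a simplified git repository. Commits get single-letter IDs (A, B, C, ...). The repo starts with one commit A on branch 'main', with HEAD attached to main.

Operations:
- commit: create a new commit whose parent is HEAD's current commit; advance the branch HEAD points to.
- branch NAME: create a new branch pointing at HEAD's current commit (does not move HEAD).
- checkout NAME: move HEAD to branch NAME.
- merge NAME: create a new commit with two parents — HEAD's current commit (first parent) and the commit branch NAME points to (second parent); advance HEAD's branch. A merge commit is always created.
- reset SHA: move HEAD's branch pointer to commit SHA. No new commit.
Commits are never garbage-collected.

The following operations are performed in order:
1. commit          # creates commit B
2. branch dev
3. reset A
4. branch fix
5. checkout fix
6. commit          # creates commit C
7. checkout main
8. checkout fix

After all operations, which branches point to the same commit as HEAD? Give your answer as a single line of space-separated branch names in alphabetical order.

Answer: fix

Derivation:
After op 1 (commit): HEAD=main@B [main=B]
After op 2 (branch): HEAD=main@B [dev=B main=B]
After op 3 (reset): HEAD=main@A [dev=B main=A]
After op 4 (branch): HEAD=main@A [dev=B fix=A main=A]
After op 5 (checkout): HEAD=fix@A [dev=B fix=A main=A]
After op 6 (commit): HEAD=fix@C [dev=B fix=C main=A]
After op 7 (checkout): HEAD=main@A [dev=B fix=C main=A]
After op 8 (checkout): HEAD=fix@C [dev=B fix=C main=A]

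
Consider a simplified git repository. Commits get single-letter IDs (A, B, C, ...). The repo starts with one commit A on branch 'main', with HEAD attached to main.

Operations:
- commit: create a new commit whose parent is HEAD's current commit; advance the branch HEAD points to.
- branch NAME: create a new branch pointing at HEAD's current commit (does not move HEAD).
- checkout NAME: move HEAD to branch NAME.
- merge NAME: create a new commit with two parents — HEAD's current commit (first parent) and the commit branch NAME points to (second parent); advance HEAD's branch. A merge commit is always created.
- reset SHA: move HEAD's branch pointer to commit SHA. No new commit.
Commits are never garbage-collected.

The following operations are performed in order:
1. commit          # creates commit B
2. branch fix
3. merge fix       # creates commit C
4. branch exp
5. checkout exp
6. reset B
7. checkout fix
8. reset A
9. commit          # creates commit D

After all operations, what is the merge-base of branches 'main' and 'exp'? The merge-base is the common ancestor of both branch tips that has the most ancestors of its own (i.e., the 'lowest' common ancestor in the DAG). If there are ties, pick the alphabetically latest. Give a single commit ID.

Answer: B

Derivation:
After op 1 (commit): HEAD=main@B [main=B]
After op 2 (branch): HEAD=main@B [fix=B main=B]
After op 3 (merge): HEAD=main@C [fix=B main=C]
After op 4 (branch): HEAD=main@C [exp=C fix=B main=C]
After op 5 (checkout): HEAD=exp@C [exp=C fix=B main=C]
After op 6 (reset): HEAD=exp@B [exp=B fix=B main=C]
After op 7 (checkout): HEAD=fix@B [exp=B fix=B main=C]
After op 8 (reset): HEAD=fix@A [exp=B fix=A main=C]
After op 9 (commit): HEAD=fix@D [exp=B fix=D main=C]
ancestors(main=C): ['A', 'B', 'C']
ancestors(exp=B): ['A', 'B']
common: ['A', 'B']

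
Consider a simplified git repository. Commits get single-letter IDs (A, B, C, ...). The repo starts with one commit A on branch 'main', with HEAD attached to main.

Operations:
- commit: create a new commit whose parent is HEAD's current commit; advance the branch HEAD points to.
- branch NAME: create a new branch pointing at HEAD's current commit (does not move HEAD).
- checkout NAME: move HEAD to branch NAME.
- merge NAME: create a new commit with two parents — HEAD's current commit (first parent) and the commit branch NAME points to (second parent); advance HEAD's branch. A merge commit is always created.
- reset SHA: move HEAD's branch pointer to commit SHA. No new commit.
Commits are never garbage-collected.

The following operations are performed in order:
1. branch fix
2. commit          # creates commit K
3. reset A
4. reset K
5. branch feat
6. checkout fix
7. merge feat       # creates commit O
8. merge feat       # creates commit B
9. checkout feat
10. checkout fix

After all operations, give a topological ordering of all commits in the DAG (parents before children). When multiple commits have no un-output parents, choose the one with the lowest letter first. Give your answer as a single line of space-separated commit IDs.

After op 1 (branch): HEAD=main@A [fix=A main=A]
After op 2 (commit): HEAD=main@K [fix=A main=K]
After op 3 (reset): HEAD=main@A [fix=A main=A]
After op 4 (reset): HEAD=main@K [fix=A main=K]
After op 5 (branch): HEAD=main@K [feat=K fix=A main=K]
After op 6 (checkout): HEAD=fix@A [feat=K fix=A main=K]
After op 7 (merge): HEAD=fix@O [feat=K fix=O main=K]
After op 8 (merge): HEAD=fix@B [feat=K fix=B main=K]
After op 9 (checkout): HEAD=feat@K [feat=K fix=B main=K]
After op 10 (checkout): HEAD=fix@B [feat=K fix=B main=K]
commit A: parents=[]
commit B: parents=['O', 'K']
commit K: parents=['A']
commit O: parents=['A', 'K']

Answer: A K O B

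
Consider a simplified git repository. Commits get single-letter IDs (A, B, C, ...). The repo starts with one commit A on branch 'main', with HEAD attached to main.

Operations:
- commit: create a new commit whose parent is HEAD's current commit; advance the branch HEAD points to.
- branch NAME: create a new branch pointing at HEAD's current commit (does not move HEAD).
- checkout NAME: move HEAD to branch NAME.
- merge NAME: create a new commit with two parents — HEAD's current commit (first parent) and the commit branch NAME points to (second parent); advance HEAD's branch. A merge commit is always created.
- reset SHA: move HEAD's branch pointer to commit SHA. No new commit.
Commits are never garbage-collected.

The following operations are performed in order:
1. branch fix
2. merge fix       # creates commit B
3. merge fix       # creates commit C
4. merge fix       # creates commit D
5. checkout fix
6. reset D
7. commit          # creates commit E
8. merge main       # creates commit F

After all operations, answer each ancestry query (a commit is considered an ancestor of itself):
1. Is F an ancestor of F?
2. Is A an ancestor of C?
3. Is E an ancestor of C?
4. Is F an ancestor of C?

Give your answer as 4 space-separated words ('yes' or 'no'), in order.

After op 1 (branch): HEAD=main@A [fix=A main=A]
After op 2 (merge): HEAD=main@B [fix=A main=B]
After op 3 (merge): HEAD=main@C [fix=A main=C]
After op 4 (merge): HEAD=main@D [fix=A main=D]
After op 5 (checkout): HEAD=fix@A [fix=A main=D]
After op 6 (reset): HEAD=fix@D [fix=D main=D]
After op 7 (commit): HEAD=fix@E [fix=E main=D]
After op 8 (merge): HEAD=fix@F [fix=F main=D]
ancestors(F) = {A,B,C,D,E,F}; F in? yes
ancestors(C) = {A,B,C}; A in? yes
ancestors(C) = {A,B,C}; E in? no
ancestors(C) = {A,B,C}; F in? no

Answer: yes yes no no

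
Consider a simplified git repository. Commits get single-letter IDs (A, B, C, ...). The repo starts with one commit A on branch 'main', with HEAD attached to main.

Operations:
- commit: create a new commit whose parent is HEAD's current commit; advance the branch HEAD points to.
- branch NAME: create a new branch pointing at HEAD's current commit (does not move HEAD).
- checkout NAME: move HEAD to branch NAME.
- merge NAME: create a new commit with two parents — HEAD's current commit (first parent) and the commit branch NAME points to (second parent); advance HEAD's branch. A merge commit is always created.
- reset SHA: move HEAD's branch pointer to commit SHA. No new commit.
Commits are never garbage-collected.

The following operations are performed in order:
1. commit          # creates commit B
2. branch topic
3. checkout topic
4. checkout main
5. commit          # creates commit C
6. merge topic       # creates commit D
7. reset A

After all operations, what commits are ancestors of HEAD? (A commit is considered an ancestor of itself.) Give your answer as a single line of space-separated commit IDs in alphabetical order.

After op 1 (commit): HEAD=main@B [main=B]
After op 2 (branch): HEAD=main@B [main=B topic=B]
After op 3 (checkout): HEAD=topic@B [main=B topic=B]
After op 4 (checkout): HEAD=main@B [main=B topic=B]
After op 5 (commit): HEAD=main@C [main=C topic=B]
After op 6 (merge): HEAD=main@D [main=D topic=B]
After op 7 (reset): HEAD=main@A [main=A topic=B]

Answer: A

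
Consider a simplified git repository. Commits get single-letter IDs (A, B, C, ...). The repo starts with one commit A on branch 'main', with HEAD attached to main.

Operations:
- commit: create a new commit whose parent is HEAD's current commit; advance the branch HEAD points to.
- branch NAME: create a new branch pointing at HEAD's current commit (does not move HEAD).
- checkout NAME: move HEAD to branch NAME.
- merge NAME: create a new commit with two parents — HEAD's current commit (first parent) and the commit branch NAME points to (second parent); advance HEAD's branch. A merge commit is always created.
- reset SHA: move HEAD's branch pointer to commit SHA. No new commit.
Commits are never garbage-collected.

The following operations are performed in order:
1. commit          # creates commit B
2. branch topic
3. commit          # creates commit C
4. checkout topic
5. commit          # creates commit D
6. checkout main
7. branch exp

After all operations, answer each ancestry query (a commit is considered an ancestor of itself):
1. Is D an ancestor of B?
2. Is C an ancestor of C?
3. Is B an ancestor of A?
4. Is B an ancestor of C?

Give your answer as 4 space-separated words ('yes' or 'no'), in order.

Answer: no yes no yes

Derivation:
After op 1 (commit): HEAD=main@B [main=B]
After op 2 (branch): HEAD=main@B [main=B topic=B]
After op 3 (commit): HEAD=main@C [main=C topic=B]
After op 4 (checkout): HEAD=topic@B [main=C topic=B]
After op 5 (commit): HEAD=topic@D [main=C topic=D]
After op 6 (checkout): HEAD=main@C [main=C topic=D]
After op 7 (branch): HEAD=main@C [exp=C main=C topic=D]
ancestors(B) = {A,B}; D in? no
ancestors(C) = {A,B,C}; C in? yes
ancestors(A) = {A}; B in? no
ancestors(C) = {A,B,C}; B in? yes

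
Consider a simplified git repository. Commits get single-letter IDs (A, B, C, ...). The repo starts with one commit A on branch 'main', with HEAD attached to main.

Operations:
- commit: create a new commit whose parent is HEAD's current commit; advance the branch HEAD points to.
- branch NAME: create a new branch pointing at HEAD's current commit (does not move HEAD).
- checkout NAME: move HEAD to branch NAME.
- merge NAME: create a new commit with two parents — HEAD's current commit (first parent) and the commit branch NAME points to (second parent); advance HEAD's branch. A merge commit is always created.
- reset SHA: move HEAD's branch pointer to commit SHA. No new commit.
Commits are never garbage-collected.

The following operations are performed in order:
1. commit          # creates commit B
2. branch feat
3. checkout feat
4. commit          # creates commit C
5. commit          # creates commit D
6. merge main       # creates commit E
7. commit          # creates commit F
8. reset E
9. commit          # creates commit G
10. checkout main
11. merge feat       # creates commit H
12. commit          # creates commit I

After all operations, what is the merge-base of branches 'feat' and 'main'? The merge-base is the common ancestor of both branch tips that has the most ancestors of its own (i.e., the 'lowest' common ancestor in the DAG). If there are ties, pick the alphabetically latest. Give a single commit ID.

Answer: G

Derivation:
After op 1 (commit): HEAD=main@B [main=B]
After op 2 (branch): HEAD=main@B [feat=B main=B]
After op 3 (checkout): HEAD=feat@B [feat=B main=B]
After op 4 (commit): HEAD=feat@C [feat=C main=B]
After op 5 (commit): HEAD=feat@D [feat=D main=B]
After op 6 (merge): HEAD=feat@E [feat=E main=B]
After op 7 (commit): HEAD=feat@F [feat=F main=B]
After op 8 (reset): HEAD=feat@E [feat=E main=B]
After op 9 (commit): HEAD=feat@G [feat=G main=B]
After op 10 (checkout): HEAD=main@B [feat=G main=B]
After op 11 (merge): HEAD=main@H [feat=G main=H]
After op 12 (commit): HEAD=main@I [feat=G main=I]
ancestors(feat=G): ['A', 'B', 'C', 'D', 'E', 'G']
ancestors(main=I): ['A', 'B', 'C', 'D', 'E', 'G', 'H', 'I']
common: ['A', 'B', 'C', 'D', 'E', 'G']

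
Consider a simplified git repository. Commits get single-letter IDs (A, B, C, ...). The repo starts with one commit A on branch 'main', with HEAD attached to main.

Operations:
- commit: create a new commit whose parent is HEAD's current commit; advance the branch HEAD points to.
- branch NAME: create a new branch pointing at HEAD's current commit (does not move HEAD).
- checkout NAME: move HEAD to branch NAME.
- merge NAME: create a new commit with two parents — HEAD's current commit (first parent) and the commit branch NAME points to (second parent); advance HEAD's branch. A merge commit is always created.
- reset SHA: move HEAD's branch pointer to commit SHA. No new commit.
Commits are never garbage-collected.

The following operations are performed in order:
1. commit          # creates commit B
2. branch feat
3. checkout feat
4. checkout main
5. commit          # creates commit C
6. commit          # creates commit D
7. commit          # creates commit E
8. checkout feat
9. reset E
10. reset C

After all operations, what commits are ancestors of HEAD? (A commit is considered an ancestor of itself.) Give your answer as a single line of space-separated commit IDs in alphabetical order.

After op 1 (commit): HEAD=main@B [main=B]
After op 2 (branch): HEAD=main@B [feat=B main=B]
After op 3 (checkout): HEAD=feat@B [feat=B main=B]
After op 4 (checkout): HEAD=main@B [feat=B main=B]
After op 5 (commit): HEAD=main@C [feat=B main=C]
After op 6 (commit): HEAD=main@D [feat=B main=D]
After op 7 (commit): HEAD=main@E [feat=B main=E]
After op 8 (checkout): HEAD=feat@B [feat=B main=E]
After op 9 (reset): HEAD=feat@E [feat=E main=E]
After op 10 (reset): HEAD=feat@C [feat=C main=E]

Answer: A B C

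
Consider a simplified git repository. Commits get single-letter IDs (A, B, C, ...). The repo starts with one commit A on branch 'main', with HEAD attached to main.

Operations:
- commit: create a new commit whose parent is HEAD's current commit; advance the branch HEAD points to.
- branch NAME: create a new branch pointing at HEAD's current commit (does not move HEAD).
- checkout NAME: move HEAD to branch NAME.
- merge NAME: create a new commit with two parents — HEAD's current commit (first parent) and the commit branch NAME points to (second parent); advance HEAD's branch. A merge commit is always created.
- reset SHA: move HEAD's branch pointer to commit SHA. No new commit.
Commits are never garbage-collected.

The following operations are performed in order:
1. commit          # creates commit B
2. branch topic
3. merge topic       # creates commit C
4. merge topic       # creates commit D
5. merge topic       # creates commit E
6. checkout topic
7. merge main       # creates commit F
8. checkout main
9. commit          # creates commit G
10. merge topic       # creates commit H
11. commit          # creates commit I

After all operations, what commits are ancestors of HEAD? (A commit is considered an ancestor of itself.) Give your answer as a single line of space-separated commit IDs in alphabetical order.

Answer: A B C D E F G H I

Derivation:
After op 1 (commit): HEAD=main@B [main=B]
After op 2 (branch): HEAD=main@B [main=B topic=B]
After op 3 (merge): HEAD=main@C [main=C topic=B]
After op 4 (merge): HEAD=main@D [main=D topic=B]
After op 5 (merge): HEAD=main@E [main=E topic=B]
After op 6 (checkout): HEAD=topic@B [main=E topic=B]
After op 7 (merge): HEAD=topic@F [main=E topic=F]
After op 8 (checkout): HEAD=main@E [main=E topic=F]
After op 9 (commit): HEAD=main@G [main=G topic=F]
After op 10 (merge): HEAD=main@H [main=H topic=F]
After op 11 (commit): HEAD=main@I [main=I topic=F]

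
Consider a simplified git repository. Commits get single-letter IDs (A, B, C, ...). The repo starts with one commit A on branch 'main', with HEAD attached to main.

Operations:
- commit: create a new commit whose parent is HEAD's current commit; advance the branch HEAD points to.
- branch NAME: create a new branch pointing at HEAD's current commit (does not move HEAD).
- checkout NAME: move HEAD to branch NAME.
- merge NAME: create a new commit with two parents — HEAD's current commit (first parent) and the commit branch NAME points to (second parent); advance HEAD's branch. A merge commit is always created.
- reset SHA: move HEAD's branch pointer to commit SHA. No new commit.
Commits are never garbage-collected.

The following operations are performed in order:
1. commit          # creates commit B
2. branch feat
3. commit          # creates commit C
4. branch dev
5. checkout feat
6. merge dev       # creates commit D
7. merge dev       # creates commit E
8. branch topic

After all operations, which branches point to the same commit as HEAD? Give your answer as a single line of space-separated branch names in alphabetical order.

Answer: feat topic

Derivation:
After op 1 (commit): HEAD=main@B [main=B]
After op 2 (branch): HEAD=main@B [feat=B main=B]
After op 3 (commit): HEAD=main@C [feat=B main=C]
After op 4 (branch): HEAD=main@C [dev=C feat=B main=C]
After op 5 (checkout): HEAD=feat@B [dev=C feat=B main=C]
After op 6 (merge): HEAD=feat@D [dev=C feat=D main=C]
After op 7 (merge): HEAD=feat@E [dev=C feat=E main=C]
After op 8 (branch): HEAD=feat@E [dev=C feat=E main=C topic=E]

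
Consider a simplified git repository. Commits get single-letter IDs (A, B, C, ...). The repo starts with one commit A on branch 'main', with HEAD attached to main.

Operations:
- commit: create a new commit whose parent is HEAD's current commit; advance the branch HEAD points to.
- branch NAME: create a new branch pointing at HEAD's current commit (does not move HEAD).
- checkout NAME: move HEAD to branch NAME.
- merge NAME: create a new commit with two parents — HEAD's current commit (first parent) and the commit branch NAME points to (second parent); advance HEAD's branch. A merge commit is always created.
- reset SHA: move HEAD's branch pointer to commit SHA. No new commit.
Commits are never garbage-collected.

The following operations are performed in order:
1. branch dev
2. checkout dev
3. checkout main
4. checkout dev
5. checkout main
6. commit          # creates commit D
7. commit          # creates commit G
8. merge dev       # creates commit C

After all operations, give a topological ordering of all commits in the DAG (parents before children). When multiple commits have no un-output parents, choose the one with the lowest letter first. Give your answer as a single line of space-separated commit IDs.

Answer: A D G C

Derivation:
After op 1 (branch): HEAD=main@A [dev=A main=A]
After op 2 (checkout): HEAD=dev@A [dev=A main=A]
After op 3 (checkout): HEAD=main@A [dev=A main=A]
After op 4 (checkout): HEAD=dev@A [dev=A main=A]
After op 5 (checkout): HEAD=main@A [dev=A main=A]
After op 6 (commit): HEAD=main@D [dev=A main=D]
After op 7 (commit): HEAD=main@G [dev=A main=G]
After op 8 (merge): HEAD=main@C [dev=A main=C]
commit A: parents=[]
commit C: parents=['G', 'A']
commit D: parents=['A']
commit G: parents=['D']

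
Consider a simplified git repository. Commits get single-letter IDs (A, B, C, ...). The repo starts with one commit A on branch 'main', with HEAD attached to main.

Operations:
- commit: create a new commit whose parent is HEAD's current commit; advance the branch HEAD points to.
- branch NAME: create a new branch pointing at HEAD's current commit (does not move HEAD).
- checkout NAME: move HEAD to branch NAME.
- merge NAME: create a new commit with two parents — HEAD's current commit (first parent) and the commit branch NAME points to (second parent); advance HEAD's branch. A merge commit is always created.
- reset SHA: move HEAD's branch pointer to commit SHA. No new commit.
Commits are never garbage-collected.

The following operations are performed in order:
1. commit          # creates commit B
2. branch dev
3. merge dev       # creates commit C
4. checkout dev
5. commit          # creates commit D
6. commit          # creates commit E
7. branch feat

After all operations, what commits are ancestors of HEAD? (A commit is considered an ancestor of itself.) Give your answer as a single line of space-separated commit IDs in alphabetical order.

Answer: A B D E

Derivation:
After op 1 (commit): HEAD=main@B [main=B]
After op 2 (branch): HEAD=main@B [dev=B main=B]
After op 3 (merge): HEAD=main@C [dev=B main=C]
After op 4 (checkout): HEAD=dev@B [dev=B main=C]
After op 5 (commit): HEAD=dev@D [dev=D main=C]
After op 6 (commit): HEAD=dev@E [dev=E main=C]
After op 7 (branch): HEAD=dev@E [dev=E feat=E main=C]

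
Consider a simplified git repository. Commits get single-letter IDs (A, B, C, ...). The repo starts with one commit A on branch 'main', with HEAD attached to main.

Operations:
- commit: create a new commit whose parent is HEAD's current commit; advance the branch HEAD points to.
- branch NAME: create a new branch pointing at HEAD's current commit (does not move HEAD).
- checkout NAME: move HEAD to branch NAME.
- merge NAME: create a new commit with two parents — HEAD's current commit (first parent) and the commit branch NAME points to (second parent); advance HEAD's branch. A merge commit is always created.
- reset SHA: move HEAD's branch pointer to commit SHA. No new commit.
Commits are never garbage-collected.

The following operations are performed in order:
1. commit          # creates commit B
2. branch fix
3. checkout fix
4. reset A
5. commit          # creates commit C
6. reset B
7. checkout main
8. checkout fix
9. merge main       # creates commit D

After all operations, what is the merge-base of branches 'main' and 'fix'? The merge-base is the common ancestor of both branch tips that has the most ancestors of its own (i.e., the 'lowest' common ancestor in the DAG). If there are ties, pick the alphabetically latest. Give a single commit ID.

Answer: B

Derivation:
After op 1 (commit): HEAD=main@B [main=B]
After op 2 (branch): HEAD=main@B [fix=B main=B]
After op 3 (checkout): HEAD=fix@B [fix=B main=B]
After op 4 (reset): HEAD=fix@A [fix=A main=B]
After op 5 (commit): HEAD=fix@C [fix=C main=B]
After op 6 (reset): HEAD=fix@B [fix=B main=B]
After op 7 (checkout): HEAD=main@B [fix=B main=B]
After op 8 (checkout): HEAD=fix@B [fix=B main=B]
After op 9 (merge): HEAD=fix@D [fix=D main=B]
ancestors(main=B): ['A', 'B']
ancestors(fix=D): ['A', 'B', 'D']
common: ['A', 'B']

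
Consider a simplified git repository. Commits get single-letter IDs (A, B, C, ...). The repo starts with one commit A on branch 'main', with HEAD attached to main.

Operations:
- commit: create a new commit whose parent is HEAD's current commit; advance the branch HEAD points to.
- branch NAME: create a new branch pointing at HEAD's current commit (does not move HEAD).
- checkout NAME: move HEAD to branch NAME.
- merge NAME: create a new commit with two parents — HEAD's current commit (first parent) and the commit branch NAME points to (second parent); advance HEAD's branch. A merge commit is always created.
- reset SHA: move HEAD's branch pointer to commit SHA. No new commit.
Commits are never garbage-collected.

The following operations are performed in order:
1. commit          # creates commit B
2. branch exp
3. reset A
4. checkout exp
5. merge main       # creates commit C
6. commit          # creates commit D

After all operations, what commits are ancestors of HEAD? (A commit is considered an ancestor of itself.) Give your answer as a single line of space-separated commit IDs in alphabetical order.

Answer: A B C D

Derivation:
After op 1 (commit): HEAD=main@B [main=B]
After op 2 (branch): HEAD=main@B [exp=B main=B]
After op 3 (reset): HEAD=main@A [exp=B main=A]
After op 4 (checkout): HEAD=exp@B [exp=B main=A]
After op 5 (merge): HEAD=exp@C [exp=C main=A]
After op 6 (commit): HEAD=exp@D [exp=D main=A]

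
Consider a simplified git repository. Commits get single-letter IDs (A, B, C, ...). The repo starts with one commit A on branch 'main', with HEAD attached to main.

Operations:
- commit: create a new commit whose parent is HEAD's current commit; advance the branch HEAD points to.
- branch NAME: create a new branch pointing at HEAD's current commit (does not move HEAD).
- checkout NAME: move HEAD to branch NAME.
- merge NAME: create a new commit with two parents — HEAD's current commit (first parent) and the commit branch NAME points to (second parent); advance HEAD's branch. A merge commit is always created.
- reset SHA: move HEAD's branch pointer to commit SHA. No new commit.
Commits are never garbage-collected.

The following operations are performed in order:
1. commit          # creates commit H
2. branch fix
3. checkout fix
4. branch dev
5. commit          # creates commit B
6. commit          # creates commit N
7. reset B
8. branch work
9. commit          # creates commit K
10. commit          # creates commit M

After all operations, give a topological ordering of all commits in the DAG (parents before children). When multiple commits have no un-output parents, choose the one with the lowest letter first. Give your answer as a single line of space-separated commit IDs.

Answer: A H B K M N

Derivation:
After op 1 (commit): HEAD=main@H [main=H]
After op 2 (branch): HEAD=main@H [fix=H main=H]
After op 3 (checkout): HEAD=fix@H [fix=H main=H]
After op 4 (branch): HEAD=fix@H [dev=H fix=H main=H]
After op 5 (commit): HEAD=fix@B [dev=H fix=B main=H]
After op 6 (commit): HEAD=fix@N [dev=H fix=N main=H]
After op 7 (reset): HEAD=fix@B [dev=H fix=B main=H]
After op 8 (branch): HEAD=fix@B [dev=H fix=B main=H work=B]
After op 9 (commit): HEAD=fix@K [dev=H fix=K main=H work=B]
After op 10 (commit): HEAD=fix@M [dev=H fix=M main=H work=B]
commit A: parents=[]
commit B: parents=['H']
commit H: parents=['A']
commit K: parents=['B']
commit M: parents=['K']
commit N: parents=['B']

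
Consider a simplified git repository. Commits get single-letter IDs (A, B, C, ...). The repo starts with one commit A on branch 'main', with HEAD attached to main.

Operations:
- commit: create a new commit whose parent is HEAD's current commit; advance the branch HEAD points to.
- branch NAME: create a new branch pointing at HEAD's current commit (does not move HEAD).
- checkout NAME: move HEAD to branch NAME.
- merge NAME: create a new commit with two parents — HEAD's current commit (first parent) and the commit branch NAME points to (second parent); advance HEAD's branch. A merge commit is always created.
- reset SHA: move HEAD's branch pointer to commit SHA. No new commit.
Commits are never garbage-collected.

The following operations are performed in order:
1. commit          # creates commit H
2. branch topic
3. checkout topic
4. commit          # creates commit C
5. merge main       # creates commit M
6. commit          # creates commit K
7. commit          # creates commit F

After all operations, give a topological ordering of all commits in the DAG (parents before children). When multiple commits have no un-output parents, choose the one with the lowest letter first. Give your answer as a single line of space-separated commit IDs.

After op 1 (commit): HEAD=main@H [main=H]
After op 2 (branch): HEAD=main@H [main=H topic=H]
After op 3 (checkout): HEAD=topic@H [main=H topic=H]
After op 4 (commit): HEAD=topic@C [main=H topic=C]
After op 5 (merge): HEAD=topic@M [main=H topic=M]
After op 6 (commit): HEAD=topic@K [main=H topic=K]
After op 7 (commit): HEAD=topic@F [main=H topic=F]
commit A: parents=[]
commit C: parents=['H']
commit F: parents=['K']
commit H: parents=['A']
commit K: parents=['M']
commit M: parents=['C', 'H']

Answer: A H C M K F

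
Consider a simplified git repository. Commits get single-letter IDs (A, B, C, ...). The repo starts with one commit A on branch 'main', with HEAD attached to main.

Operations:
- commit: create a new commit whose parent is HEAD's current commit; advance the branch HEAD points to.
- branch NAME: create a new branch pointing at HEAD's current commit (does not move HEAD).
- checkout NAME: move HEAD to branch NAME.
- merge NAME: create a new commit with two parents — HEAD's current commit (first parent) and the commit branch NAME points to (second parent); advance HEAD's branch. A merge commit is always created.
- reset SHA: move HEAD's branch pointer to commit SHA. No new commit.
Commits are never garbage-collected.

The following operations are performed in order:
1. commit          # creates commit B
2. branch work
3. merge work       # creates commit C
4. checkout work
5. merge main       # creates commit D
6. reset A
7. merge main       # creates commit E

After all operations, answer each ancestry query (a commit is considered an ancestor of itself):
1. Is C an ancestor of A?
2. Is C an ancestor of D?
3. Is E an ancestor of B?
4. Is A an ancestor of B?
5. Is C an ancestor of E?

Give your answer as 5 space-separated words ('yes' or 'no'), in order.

Answer: no yes no yes yes

Derivation:
After op 1 (commit): HEAD=main@B [main=B]
After op 2 (branch): HEAD=main@B [main=B work=B]
After op 3 (merge): HEAD=main@C [main=C work=B]
After op 4 (checkout): HEAD=work@B [main=C work=B]
After op 5 (merge): HEAD=work@D [main=C work=D]
After op 6 (reset): HEAD=work@A [main=C work=A]
After op 7 (merge): HEAD=work@E [main=C work=E]
ancestors(A) = {A}; C in? no
ancestors(D) = {A,B,C,D}; C in? yes
ancestors(B) = {A,B}; E in? no
ancestors(B) = {A,B}; A in? yes
ancestors(E) = {A,B,C,E}; C in? yes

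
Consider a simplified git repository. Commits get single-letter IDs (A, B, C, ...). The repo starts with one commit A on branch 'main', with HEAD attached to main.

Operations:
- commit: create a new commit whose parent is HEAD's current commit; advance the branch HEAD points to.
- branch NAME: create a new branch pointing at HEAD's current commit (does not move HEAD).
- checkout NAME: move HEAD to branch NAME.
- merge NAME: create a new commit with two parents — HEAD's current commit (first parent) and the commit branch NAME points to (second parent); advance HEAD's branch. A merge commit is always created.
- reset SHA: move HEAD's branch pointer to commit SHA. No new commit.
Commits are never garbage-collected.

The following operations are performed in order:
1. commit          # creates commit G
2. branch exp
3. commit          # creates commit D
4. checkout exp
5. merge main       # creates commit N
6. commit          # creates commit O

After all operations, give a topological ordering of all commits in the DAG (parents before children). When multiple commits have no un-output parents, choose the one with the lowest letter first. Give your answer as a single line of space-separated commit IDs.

Answer: A G D N O

Derivation:
After op 1 (commit): HEAD=main@G [main=G]
After op 2 (branch): HEAD=main@G [exp=G main=G]
After op 3 (commit): HEAD=main@D [exp=G main=D]
After op 4 (checkout): HEAD=exp@G [exp=G main=D]
After op 5 (merge): HEAD=exp@N [exp=N main=D]
After op 6 (commit): HEAD=exp@O [exp=O main=D]
commit A: parents=[]
commit D: parents=['G']
commit G: parents=['A']
commit N: parents=['G', 'D']
commit O: parents=['N']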